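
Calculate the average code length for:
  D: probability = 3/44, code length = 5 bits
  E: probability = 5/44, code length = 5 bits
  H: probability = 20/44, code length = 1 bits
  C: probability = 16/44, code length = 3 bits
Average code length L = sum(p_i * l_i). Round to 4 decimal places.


Weighted contributions p_i * l_i:
  D: (3/44) * 5 = 15/44
  E: (5/44) * 5 = 25/44
  H: (20/44) * 1 = 20/44
  C: (16/44) * 3 = 48/44
Sum = (15 + 25 + 20 + 48)/44 = 108/44

L = 108/44 = 2.4545 bits/symbol


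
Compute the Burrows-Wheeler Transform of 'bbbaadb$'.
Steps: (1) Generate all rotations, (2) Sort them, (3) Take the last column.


Rotations (sorted):
  0: $bbbaadb -> last char: b
  1: aadb$bbb -> last char: b
  2: adb$bbba -> last char: a
  3: b$bbbaad -> last char: d
  4: baadb$bb -> last char: b
  5: bbaadb$b -> last char: b
  6: bbbaadb$ -> last char: $
  7: db$bbbaa -> last char: a


BWT = bbadbb$a


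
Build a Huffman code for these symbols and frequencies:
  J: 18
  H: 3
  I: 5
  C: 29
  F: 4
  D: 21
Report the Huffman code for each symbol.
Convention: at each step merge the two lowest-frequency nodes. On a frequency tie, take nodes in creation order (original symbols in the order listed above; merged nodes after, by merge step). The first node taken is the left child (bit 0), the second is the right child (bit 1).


Huffman tree construction:
Step 1: Merge H(3) + F(4) = 7
Step 2: Merge I(5) + (H+F)(7) = 12
Step 3: Merge (I+(H+F))(12) + J(18) = 30
Step 4: Merge D(21) + C(29) = 50
Step 5: Merge ((I+(H+F))+J)(30) + (D+C)(50) = 80
Read each symbol's code off the tree from the root (left child = 0, right child = 1).

Codes:
  J: 01 (length 2)
  H: 0010 (length 4)
  I: 000 (length 3)
  C: 11 (length 2)
  F: 0011 (length 4)
  D: 10 (length 2)
Average code length: 179/80 = 2.2375 bits/symbol


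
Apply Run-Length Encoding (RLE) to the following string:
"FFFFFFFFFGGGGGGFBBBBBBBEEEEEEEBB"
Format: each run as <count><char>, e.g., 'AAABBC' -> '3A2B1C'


Scanning runs left to right:
  i=0: run of 'F' x 9 -> '9F'
  i=9: run of 'G' x 6 -> '6G'
  i=15: run of 'F' x 1 -> '1F'
  i=16: run of 'B' x 7 -> '7B'
  i=23: run of 'E' x 7 -> '7E'
  i=30: run of 'B' x 2 -> '2B'

RLE = 9F6G1F7B7E2B


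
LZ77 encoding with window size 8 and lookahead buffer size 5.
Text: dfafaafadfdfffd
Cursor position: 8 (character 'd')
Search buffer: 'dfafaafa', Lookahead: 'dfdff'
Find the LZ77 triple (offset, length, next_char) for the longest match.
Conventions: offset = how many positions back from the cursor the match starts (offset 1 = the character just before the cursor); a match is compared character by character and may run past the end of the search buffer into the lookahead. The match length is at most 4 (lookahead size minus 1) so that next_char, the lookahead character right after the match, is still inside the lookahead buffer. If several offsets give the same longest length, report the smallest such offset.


Try each offset into the search buffer:
  offset=1 (pos 7, char 'a'): match length 0
  offset=2 (pos 6, char 'f'): match length 0
  offset=3 (pos 5, char 'a'): match length 0
  offset=4 (pos 4, char 'a'): match length 0
  offset=5 (pos 3, char 'f'): match length 0
  offset=6 (pos 2, char 'a'): match length 0
  offset=7 (pos 1, char 'f'): match length 0
  offset=8 (pos 0, char 'd'): match length 2
Longest match has length 2 at offset 8.
next_char = character at position 8 + 2 = 10 -> 'd'

Best match: offset=8, length=2 (matching 'df' starting at position 0)
LZ77 triple: (8, 2, 'd')


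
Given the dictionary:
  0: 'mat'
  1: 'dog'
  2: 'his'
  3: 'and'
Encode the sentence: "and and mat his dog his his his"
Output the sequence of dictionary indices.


Look up each word in the dictionary:
  'and' -> 3
  'and' -> 3
  'mat' -> 0
  'his' -> 2
  'dog' -> 1
  'his' -> 2
  'his' -> 2
  'his' -> 2

Encoded: [3, 3, 0, 2, 1, 2, 2, 2]


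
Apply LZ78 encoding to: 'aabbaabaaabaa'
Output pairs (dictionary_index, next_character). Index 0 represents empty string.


LZ78 encoding steps:
Dictionary: {0: ''}
Step 1: w='' (idx 0), next='a' -> output (0, 'a'), add 'a' as idx 1
Step 2: w='a' (idx 1), next='b' -> output (1, 'b'), add 'ab' as idx 2
Step 3: w='' (idx 0), next='b' -> output (0, 'b'), add 'b' as idx 3
Step 4: w='a' (idx 1), next='a' -> output (1, 'a'), add 'aa' as idx 4
Step 5: w='b' (idx 3), next='a' -> output (3, 'a'), add 'ba' as idx 5
Step 6: w='aa' (idx 4), next='b' -> output (4, 'b'), add 'aab' as idx 6
Step 7: w='aa' (idx 4), end of input -> output (4, '')


Encoded: [(0, 'a'), (1, 'b'), (0, 'b'), (1, 'a'), (3, 'a'), (4, 'b'), (4, '')]


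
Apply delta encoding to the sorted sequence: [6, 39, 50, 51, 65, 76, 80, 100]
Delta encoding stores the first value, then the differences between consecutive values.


First value: 6
Deltas:
  39 - 6 = 33
  50 - 39 = 11
  51 - 50 = 1
  65 - 51 = 14
  76 - 65 = 11
  80 - 76 = 4
  100 - 80 = 20


Delta encoded: [6, 33, 11, 1, 14, 11, 4, 20]


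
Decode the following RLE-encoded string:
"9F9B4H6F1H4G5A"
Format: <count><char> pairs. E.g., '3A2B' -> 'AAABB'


Expanding each <count><char> pair:
  9F -> 'FFFFFFFFF'
  9B -> 'BBBBBBBBB'
  4H -> 'HHHH'
  6F -> 'FFFFFF'
  1H -> 'H'
  4G -> 'GGGG'
  5A -> 'AAAAA'

Decoded = FFFFFFFFFBBBBBBBBBHHHHFFFFFFHGGGGAAAAA


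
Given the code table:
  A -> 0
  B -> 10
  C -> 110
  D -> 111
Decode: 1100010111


Decoding:
110 -> C
0 -> A
0 -> A
10 -> B
111 -> D


Result: CAABD


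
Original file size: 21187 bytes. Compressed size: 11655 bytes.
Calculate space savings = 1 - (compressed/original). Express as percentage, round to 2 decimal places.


ratio = compressed/original = 11655/21187 = 0.550101
savings = 1 - ratio = 1 - 0.550101 = 0.449899
as a percentage: 0.449899 * 100 = 44.99%

Space savings = 1 - 11655/21187 = 44.99%


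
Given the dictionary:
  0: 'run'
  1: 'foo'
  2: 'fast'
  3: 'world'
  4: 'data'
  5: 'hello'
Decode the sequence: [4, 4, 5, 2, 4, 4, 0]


Look up each index in the dictionary:
  4 -> 'data'
  4 -> 'data'
  5 -> 'hello'
  2 -> 'fast'
  4 -> 'data'
  4 -> 'data'
  0 -> 'run'

Decoded: "data data hello fast data data run"


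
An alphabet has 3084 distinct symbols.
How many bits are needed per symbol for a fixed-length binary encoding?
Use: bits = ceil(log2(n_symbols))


log2(3084) = 11.5906
Bracket: 2^11 = 2048 < 3084 <= 2^12 = 4096
So ceil(log2(3084)) = 12

bits = ceil(log2(3084)) = ceil(11.5906) = 12 bits


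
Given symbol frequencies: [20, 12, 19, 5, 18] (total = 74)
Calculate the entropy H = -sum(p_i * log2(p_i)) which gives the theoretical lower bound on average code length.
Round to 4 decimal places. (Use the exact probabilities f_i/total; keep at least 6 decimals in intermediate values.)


Per-symbol terms -p_i * log2(p_i) with p_i = f_i/74:
  p = 20/74 = 0.270270: log2(p) = -1.887525, -p*log2(p) = 0.510142
  p = 12/74 = 0.162162: log2(p) = -2.624491, -p*log2(p) = 0.425593
  p = 19/74 = 0.256757: log2(p) = -1.961526, -p*log2(p) = 0.503635
  p = 5/74 = 0.067568: log2(p) = -3.887525, -p*log2(p) = 0.262671
  p = 18/74 = 0.243243: log2(p) = -2.039528, -p*log2(p) = 0.496101
H = 0.510142 + 0.425593 + 0.503635 + 0.262671 + 0.496101 = 2.198142

H = 2.1981 bits/symbol


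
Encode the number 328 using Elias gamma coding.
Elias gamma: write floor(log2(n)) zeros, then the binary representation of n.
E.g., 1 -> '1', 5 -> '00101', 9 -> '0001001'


num_bits = floor(log2(328)) + 1 = 9
leading_zeros = num_bits - 1 = 8
binary(328) = 101001000

Elias gamma(328) = '00000000' + '101001000' = 00000000101001000 (17 bits)


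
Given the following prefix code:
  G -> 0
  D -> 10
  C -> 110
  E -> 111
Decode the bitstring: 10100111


Decoding step by step:
Bits 10 -> D
Bits 10 -> D
Bits 0 -> G
Bits 111 -> E


Decoded message: DDGE


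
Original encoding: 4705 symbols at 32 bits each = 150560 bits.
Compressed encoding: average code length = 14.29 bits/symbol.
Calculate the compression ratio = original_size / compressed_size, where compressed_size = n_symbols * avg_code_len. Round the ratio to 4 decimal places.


original_size = n_symbols * orig_bits = 4705 * 32 = 150560 bits
compressed_size = n_symbols * avg_code_len = 4705 * 14.29 = 67234.45 bits
ratio = original_size / compressed_size = 150560 / 67234.45 = 2.2393

Compression ratio = 2.2393


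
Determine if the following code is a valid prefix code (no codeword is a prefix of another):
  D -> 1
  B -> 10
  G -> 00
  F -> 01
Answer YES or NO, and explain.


Checking each pair (does one codeword prefix another?):
  D='1' vs B='10': prefix -- VIOLATION

NO -- this is NOT a valid prefix code. D (1) is a prefix of B (10).


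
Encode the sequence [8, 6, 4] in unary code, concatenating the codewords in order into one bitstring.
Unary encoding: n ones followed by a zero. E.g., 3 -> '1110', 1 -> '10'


Encode each number as n ones followed by a terminating 0:
  8 -> 111111110 (9 bits)
  6 -> 1111110 (7 bits)
  4 -> 11110 (5 bits)
Total length = 9 + 7 + 5 = 21 bits.

Unary([8, 6, 4]) = 111111110111111011110 (21 bits)


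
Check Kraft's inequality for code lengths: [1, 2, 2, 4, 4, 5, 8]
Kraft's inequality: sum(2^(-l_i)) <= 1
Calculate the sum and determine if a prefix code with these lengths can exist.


Sum = 2^(-1) + 2^(-2) + 2^(-2) + 2^(-4) + 2^(-4) + 2^(-5) + 2^(-8)
    = 0.5 + 0.25 + 0.25 + 0.0625 + 0.0625 + 0.03125 + 0.00390625
    = 297/256 = 1.16015625
Since 1.16015625 > 1, Kraft's inequality is NOT satisfied.
A prefix code with these lengths CANNOT exist.

Kraft sum = 1.16015625. Not satisfied.


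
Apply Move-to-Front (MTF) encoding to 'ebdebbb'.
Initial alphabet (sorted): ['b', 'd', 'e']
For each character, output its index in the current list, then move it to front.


MTF encoding:
'e': index 2 in ['b', 'd', 'e'] -> ['e', 'b', 'd']
'b': index 1 in ['e', 'b', 'd'] -> ['b', 'e', 'd']
'd': index 2 in ['b', 'e', 'd'] -> ['d', 'b', 'e']
'e': index 2 in ['d', 'b', 'e'] -> ['e', 'd', 'b']
'b': index 2 in ['e', 'd', 'b'] -> ['b', 'e', 'd']
'b': index 0 in ['b', 'e', 'd'] -> ['b', 'e', 'd']
'b': index 0 in ['b', 'e', 'd'] -> ['b', 'e', 'd']


Output: [2, 1, 2, 2, 2, 0, 0]


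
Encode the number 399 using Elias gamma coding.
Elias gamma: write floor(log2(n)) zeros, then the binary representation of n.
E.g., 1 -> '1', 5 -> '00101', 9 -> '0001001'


num_bits = floor(log2(399)) + 1 = 9
leading_zeros = num_bits - 1 = 8
binary(399) = 110001111

Elias gamma(399) = '00000000' + '110001111' = 00000000110001111 (17 bits)


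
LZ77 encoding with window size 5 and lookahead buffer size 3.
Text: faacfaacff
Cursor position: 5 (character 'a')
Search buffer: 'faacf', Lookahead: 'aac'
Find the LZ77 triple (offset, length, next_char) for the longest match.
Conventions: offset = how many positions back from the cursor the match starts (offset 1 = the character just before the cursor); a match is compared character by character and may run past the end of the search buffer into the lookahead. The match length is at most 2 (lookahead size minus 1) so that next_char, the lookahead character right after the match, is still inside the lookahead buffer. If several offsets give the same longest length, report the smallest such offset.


Try each offset into the search buffer:
  offset=1 (pos 4, char 'f'): match length 0
  offset=2 (pos 3, char 'c'): match length 0
  offset=3 (pos 2, char 'a'): match length 1
  offset=4 (pos 1, char 'a'): match length 2
  offset=5 (pos 0, char 'f'): match length 0
Longest match has length 2 at offset 4.
next_char = character at position 5 + 2 = 7 -> 'c'

Best match: offset=4, length=2 (matching 'aa' starting at position 1)
LZ77 triple: (4, 2, 'c')


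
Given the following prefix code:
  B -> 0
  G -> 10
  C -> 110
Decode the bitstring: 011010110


Decoding step by step:
Bits 0 -> B
Bits 110 -> C
Bits 10 -> G
Bits 110 -> C


Decoded message: BCGC


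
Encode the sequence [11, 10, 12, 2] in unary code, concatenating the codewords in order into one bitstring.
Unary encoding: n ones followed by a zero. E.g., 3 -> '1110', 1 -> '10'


Encode each number as n ones followed by a terminating 0:
  11 -> 111111111110 (12 bits)
  10 -> 11111111110 (11 bits)
  12 -> 1111111111110 (13 bits)
  2 -> 110 (3 bits)
Total length = 12 + 11 + 13 + 3 = 39 bits.

Unary([11, 10, 12, 2]) = 111111111110111111111101111111111110110 (39 bits)


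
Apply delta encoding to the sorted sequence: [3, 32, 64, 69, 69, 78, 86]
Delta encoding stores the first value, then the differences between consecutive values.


First value: 3
Deltas:
  32 - 3 = 29
  64 - 32 = 32
  69 - 64 = 5
  69 - 69 = 0
  78 - 69 = 9
  86 - 78 = 8


Delta encoded: [3, 29, 32, 5, 0, 9, 8]


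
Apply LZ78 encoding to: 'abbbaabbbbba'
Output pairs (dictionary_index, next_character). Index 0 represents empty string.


LZ78 encoding steps:
Dictionary: {0: ''}
Step 1: w='' (idx 0), next='a' -> output (0, 'a'), add 'a' as idx 1
Step 2: w='' (idx 0), next='b' -> output (0, 'b'), add 'b' as idx 2
Step 3: w='b' (idx 2), next='b' -> output (2, 'b'), add 'bb' as idx 3
Step 4: w='a' (idx 1), next='a' -> output (1, 'a'), add 'aa' as idx 4
Step 5: w='bb' (idx 3), next='b' -> output (3, 'b'), add 'bbb' as idx 5
Step 6: w='bb' (idx 3), next='a' -> output (3, 'a'), add 'bba' as idx 6


Encoded: [(0, 'a'), (0, 'b'), (2, 'b'), (1, 'a'), (3, 'b'), (3, 'a')]


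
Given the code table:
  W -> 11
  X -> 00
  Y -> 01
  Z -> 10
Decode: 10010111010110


Decoding:
10 -> Z
01 -> Y
01 -> Y
11 -> W
01 -> Y
01 -> Y
10 -> Z


Result: ZYYWYYZ


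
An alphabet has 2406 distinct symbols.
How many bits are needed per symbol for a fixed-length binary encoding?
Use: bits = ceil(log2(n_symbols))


log2(2406) = 11.2324
Bracket: 2^11 = 2048 < 2406 <= 2^12 = 4096
So ceil(log2(2406)) = 12

bits = ceil(log2(2406)) = ceil(11.2324) = 12 bits


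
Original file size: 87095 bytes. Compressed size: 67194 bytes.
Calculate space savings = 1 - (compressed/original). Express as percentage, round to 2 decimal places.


ratio = compressed/original = 67194/87095 = 0.771502
savings = 1 - ratio = 1 - 0.771502 = 0.228498
as a percentage: 0.228498 * 100 = 22.85%

Space savings = 1 - 67194/87095 = 22.85%


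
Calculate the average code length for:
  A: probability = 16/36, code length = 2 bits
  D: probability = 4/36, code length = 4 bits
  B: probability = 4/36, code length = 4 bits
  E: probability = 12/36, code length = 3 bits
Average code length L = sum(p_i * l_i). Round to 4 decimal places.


Weighted contributions p_i * l_i:
  A: (16/36) * 2 = 32/36
  D: (4/36) * 4 = 16/36
  B: (4/36) * 4 = 16/36
  E: (12/36) * 3 = 36/36
Sum = (32 + 16 + 16 + 36)/36 = 100/36

L = 100/36 = 2.7778 bits/symbol


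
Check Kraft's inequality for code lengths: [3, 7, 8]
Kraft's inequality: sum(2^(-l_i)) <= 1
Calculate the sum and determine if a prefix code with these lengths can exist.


Sum = 2^(-3) + 2^(-7) + 2^(-8)
    = 0.125 + 0.0078125 + 0.00390625
    = 35/256 = 0.13671875
Since 0.13671875 <= 1, Kraft's inequality IS satisfied.
A prefix code with these lengths CAN exist.

Kraft sum = 0.13671875. Satisfied.


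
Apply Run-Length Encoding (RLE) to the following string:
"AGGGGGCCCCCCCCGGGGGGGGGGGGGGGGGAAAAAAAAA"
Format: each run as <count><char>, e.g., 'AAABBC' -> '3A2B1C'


Scanning runs left to right:
  i=0: run of 'A' x 1 -> '1A'
  i=1: run of 'G' x 5 -> '5G'
  i=6: run of 'C' x 8 -> '8C'
  i=14: run of 'G' x 17 -> '17G'
  i=31: run of 'A' x 9 -> '9A'

RLE = 1A5G8C17G9A


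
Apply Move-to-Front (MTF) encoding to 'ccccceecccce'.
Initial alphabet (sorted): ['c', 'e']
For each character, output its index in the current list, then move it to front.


MTF encoding:
'c': index 0 in ['c', 'e'] -> ['c', 'e']
'c': index 0 in ['c', 'e'] -> ['c', 'e']
'c': index 0 in ['c', 'e'] -> ['c', 'e']
'c': index 0 in ['c', 'e'] -> ['c', 'e']
'c': index 0 in ['c', 'e'] -> ['c', 'e']
'e': index 1 in ['c', 'e'] -> ['e', 'c']
'e': index 0 in ['e', 'c'] -> ['e', 'c']
'c': index 1 in ['e', 'c'] -> ['c', 'e']
'c': index 0 in ['c', 'e'] -> ['c', 'e']
'c': index 0 in ['c', 'e'] -> ['c', 'e']
'c': index 0 in ['c', 'e'] -> ['c', 'e']
'e': index 1 in ['c', 'e'] -> ['e', 'c']


Output: [0, 0, 0, 0, 0, 1, 0, 1, 0, 0, 0, 1]


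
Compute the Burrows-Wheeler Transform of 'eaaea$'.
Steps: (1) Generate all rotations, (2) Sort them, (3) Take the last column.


Rotations (sorted):
  0: $eaaea -> last char: a
  1: a$eaae -> last char: e
  2: aaea$e -> last char: e
  3: aea$ea -> last char: a
  4: ea$eaa -> last char: a
  5: eaaea$ -> last char: $


BWT = aeeaa$


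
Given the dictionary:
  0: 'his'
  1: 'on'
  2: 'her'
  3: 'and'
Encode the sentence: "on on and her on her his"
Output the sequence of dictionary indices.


Look up each word in the dictionary:
  'on' -> 1
  'on' -> 1
  'and' -> 3
  'her' -> 2
  'on' -> 1
  'her' -> 2
  'his' -> 0

Encoded: [1, 1, 3, 2, 1, 2, 0]


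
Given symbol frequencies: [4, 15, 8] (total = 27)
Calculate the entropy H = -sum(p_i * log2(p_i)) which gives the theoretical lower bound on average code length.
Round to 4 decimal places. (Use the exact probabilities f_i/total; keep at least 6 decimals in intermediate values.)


Per-symbol terms -p_i * log2(p_i) with p_i = f_i/27:
  p = 4/27 = 0.148148: log2(p) = -2.754888, -p*log2(p) = 0.408131
  p = 15/27 = 0.555556: log2(p) = -0.847997, -p*log2(p) = 0.471109
  p = 8/27 = 0.296296: log2(p) = -1.754888, -p*log2(p) = 0.519967
H = 0.408131 + 0.471109 + 0.519967 = 1.399207

H = 1.3992 bits/symbol


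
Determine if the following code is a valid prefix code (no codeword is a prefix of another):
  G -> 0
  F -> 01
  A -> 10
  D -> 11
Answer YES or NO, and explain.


Checking each pair (does one codeword prefix another?):
  G='0' vs F='01': prefix -- VIOLATION

NO -- this is NOT a valid prefix code. G (0) is a prefix of F (01).


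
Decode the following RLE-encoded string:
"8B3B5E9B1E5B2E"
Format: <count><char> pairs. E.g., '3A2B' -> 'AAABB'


Expanding each <count><char> pair:
  8B -> 'BBBBBBBB'
  3B -> 'BBB'
  5E -> 'EEEEE'
  9B -> 'BBBBBBBBB'
  1E -> 'E'
  5B -> 'BBBBB'
  2E -> 'EE'

Decoded = BBBBBBBBBBBEEEEEBBBBBBBBBEBBBBBEE


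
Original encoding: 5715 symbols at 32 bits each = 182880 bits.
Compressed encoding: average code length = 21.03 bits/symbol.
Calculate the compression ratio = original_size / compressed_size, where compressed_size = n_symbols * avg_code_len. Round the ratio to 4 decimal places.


original_size = n_symbols * orig_bits = 5715 * 32 = 182880 bits
compressed_size = n_symbols * avg_code_len = 5715 * 21.03 = 120186.45 bits
ratio = original_size / compressed_size = 182880 / 120186.45 = 1.5216

Compression ratio = 1.5216


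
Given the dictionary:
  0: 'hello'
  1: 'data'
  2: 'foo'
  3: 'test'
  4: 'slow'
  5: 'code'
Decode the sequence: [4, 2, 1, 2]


Look up each index in the dictionary:
  4 -> 'slow'
  2 -> 'foo'
  1 -> 'data'
  2 -> 'foo'

Decoded: "slow foo data foo"


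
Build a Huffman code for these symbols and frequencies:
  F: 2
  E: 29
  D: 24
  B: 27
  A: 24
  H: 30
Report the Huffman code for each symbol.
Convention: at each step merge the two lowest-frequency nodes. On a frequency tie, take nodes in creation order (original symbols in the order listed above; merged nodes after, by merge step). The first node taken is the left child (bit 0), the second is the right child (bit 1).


Huffman tree construction:
Step 1: Merge F(2) + D(24) = 26
Step 2: Merge A(24) + (F+D)(26) = 50
Step 3: Merge B(27) + E(29) = 56
Step 4: Merge H(30) + (A+(F+D))(50) = 80
Step 5: Merge (B+E)(56) + (H+(A+(F+D)))(80) = 136
Read each symbol's code off the tree from the root (left child = 0, right child = 1).

Codes:
  F: 1110 (length 4)
  E: 01 (length 2)
  D: 1111 (length 4)
  B: 00 (length 2)
  A: 110 (length 3)
  H: 10 (length 2)
Average code length: 348/136 = 2.5588 bits/symbol


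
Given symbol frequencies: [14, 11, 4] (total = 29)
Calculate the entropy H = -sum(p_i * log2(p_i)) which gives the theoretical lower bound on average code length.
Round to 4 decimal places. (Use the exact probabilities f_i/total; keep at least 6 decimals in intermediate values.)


Per-symbol terms -p_i * log2(p_i) with p_i = f_i/29:
  p = 14/29 = 0.482759: log2(p) = -1.050626, -p*log2(p) = 0.507199
  p = 11/29 = 0.379310: log2(p) = -1.398549, -p*log2(p) = 0.530484
  p = 4/29 = 0.137931: log2(p) = -2.857981, -p*log2(p) = 0.394204
H = 0.507199 + 0.530484 + 0.394204 = 1.431887

H = 1.4319 bits/symbol


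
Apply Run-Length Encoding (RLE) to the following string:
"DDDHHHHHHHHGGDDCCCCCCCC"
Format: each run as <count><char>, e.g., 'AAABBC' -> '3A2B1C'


Scanning runs left to right:
  i=0: run of 'D' x 3 -> '3D'
  i=3: run of 'H' x 8 -> '8H'
  i=11: run of 'G' x 2 -> '2G'
  i=13: run of 'D' x 2 -> '2D'
  i=15: run of 'C' x 8 -> '8C'

RLE = 3D8H2G2D8C


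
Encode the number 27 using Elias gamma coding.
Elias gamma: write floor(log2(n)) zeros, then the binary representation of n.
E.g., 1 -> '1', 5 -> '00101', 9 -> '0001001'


num_bits = floor(log2(27)) + 1 = 5
leading_zeros = num_bits - 1 = 4
binary(27) = 11011

Elias gamma(27) = '0000' + '11011' = 000011011 (9 bits)


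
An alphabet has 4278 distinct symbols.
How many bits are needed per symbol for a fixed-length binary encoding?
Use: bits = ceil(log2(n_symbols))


log2(4278) = 12.0627
Bracket: 2^12 = 4096 < 4278 <= 2^13 = 8192
So ceil(log2(4278)) = 13

bits = ceil(log2(4278)) = ceil(12.0627) = 13 bits


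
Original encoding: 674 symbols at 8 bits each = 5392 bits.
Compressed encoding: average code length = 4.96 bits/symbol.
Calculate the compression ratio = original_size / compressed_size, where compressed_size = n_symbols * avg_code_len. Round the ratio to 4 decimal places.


original_size = n_symbols * orig_bits = 674 * 8 = 5392 bits
compressed_size = n_symbols * avg_code_len = 674 * 4.96 = 3343.04 bits
ratio = original_size / compressed_size = 5392 / 3343.04 = 1.6129

Compression ratio = 1.6129


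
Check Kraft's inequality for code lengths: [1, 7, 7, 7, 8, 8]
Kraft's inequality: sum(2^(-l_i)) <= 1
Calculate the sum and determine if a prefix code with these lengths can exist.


Sum = 2^(-1) + 2^(-7) + 2^(-7) + 2^(-7) + 2^(-8) + 2^(-8)
    = 0.5 + 0.0078125 + 0.0078125 + 0.0078125 + 0.00390625 + 0.00390625
    = 136/256 = 0.53125
Since 0.53125 <= 1, Kraft's inequality IS satisfied.
A prefix code with these lengths CAN exist.

Kraft sum = 0.53125. Satisfied.


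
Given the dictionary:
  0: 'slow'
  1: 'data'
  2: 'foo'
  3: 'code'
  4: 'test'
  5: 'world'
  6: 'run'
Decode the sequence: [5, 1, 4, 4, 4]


Look up each index in the dictionary:
  5 -> 'world'
  1 -> 'data'
  4 -> 'test'
  4 -> 'test'
  4 -> 'test'

Decoded: "world data test test test"


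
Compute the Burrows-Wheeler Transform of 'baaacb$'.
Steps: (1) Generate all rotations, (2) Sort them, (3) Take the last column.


Rotations (sorted):
  0: $baaacb -> last char: b
  1: aaacb$b -> last char: b
  2: aacb$ba -> last char: a
  3: acb$baa -> last char: a
  4: b$baaac -> last char: c
  5: baaacb$ -> last char: $
  6: cb$baaa -> last char: a


BWT = bbaac$a


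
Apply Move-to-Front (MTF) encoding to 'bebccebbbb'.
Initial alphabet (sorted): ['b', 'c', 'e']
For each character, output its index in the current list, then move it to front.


MTF encoding:
'b': index 0 in ['b', 'c', 'e'] -> ['b', 'c', 'e']
'e': index 2 in ['b', 'c', 'e'] -> ['e', 'b', 'c']
'b': index 1 in ['e', 'b', 'c'] -> ['b', 'e', 'c']
'c': index 2 in ['b', 'e', 'c'] -> ['c', 'b', 'e']
'c': index 0 in ['c', 'b', 'e'] -> ['c', 'b', 'e']
'e': index 2 in ['c', 'b', 'e'] -> ['e', 'c', 'b']
'b': index 2 in ['e', 'c', 'b'] -> ['b', 'e', 'c']
'b': index 0 in ['b', 'e', 'c'] -> ['b', 'e', 'c']
'b': index 0 in ['b', 'e', 'c'] -> ['b', 'e', 'c']
'b': index 0 in ['b', 'e', 'c'] -> ['b', 'e', 'c']


Output: [0, 2, 1, 2, 0, 2, 2, 0, 0, 0]


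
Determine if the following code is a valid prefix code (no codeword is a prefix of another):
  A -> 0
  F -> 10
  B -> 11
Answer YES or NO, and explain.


Checking each pair (does one codeword prefix another?):
  A='0' vs F='10': no prefix
  A='0' vs B='11': no prefix
  F='10' vs A='0': no prefix
  F='10' vs B='11': no prefix
  B='11' vs A='0': no prefix
  B='11' vs F='10': no prefix
No violation found over all pairs.

YES -- this is a valid prefix code. No codeword is a prefix of any other codeword.


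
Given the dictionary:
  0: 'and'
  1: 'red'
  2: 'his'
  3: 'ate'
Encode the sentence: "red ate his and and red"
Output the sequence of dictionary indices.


Look up each word in the dictionary:
  'red' -> 1
  'ate' -> 3
  'his' -> 2
  'and' -> 0
  'and' -> 0
  'red' -> 1

Encoded: [1, 3, 2, 0, 0, 1]


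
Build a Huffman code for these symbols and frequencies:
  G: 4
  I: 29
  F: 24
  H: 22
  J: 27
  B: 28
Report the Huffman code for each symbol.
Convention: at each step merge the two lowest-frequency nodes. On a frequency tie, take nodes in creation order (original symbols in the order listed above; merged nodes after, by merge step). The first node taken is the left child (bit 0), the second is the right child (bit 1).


Huffman tree construction:
Step 1: Merge G(4) + H(22) = 26
Step 2: Merge F(24) + (G+H)(26) = 50
Step 3: Merge J(27) + B(28) = 55
Step 4: Merge I(29) + (F+(G+H))(50) = 79
Step 5: Merge (J+B)(55) + (I+(F+(G+H)))(79) = 134
Read each symbol's code off the tree from the root (left child = 0, right child = 1).

Codes:
  G: 1110 (length 4)
  I: 10 (length 2)
  F: 110 (length 3)
  H: 1111 (length 4)
  J: 00 (length 2)
  B: 01 (length 2)
Average code length: 344/134 = 2.5672 bits/symbol


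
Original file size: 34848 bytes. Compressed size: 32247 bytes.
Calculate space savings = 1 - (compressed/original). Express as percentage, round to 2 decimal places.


ratio = compressed/original = 32247/34848 = 0.925362
savings = 1 - ratio = 1 - 0.925362 = 0.074638
as a percentage: 0.074638 * 100 = 7.46%

Space savings = 1 - 32247/34848 = 7.46%


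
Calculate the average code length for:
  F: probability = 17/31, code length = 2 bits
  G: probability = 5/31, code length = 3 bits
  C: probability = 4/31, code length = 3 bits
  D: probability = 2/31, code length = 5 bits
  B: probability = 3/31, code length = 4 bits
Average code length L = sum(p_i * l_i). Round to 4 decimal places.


Weighted contributions p_i * l_i:
  F: (17/31) * 2 = 34/31
  G: (5/31) * 3 = 15/31
  C: (4/31) * 3 = 12/31
  D: (2/31) * 5 = 10/31
  B: (3/31) * 4 = 12/31
Sum = (34 + 15 + 12 + 10 + 12)/31 = 83/31

L = 83/31 = 2.6774 bits/symbol


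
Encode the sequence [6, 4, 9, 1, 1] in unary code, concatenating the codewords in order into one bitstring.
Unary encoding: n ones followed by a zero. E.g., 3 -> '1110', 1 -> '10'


Encode each number as n ones followed by a terminating 0:
  6 -> 1111110 (7 bits)
  4 -> 11110 (5 bits)
  9 -> 1111111110 (10 bits)
  1 -> 10 (2 bits)
  1 -> 10 (2 bits)
Total length = 7 + 5 + 10 + 2 + 2 = 26 bits.

Unary([6, 4, 9, 1, 1]) = 11111101111011111111101010 (26 bits)


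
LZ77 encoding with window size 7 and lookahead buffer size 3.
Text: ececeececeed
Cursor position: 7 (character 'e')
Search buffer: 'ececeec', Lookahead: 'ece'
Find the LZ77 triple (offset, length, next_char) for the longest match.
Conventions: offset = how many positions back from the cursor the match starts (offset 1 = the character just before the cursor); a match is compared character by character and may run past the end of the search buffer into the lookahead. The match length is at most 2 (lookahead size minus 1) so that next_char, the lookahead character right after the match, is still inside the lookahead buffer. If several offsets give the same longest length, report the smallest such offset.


Try each offset into the search buffer:
  offset=1 (pos 6, char 'c'): match length 0
  offset=2 (pos 5, char 'e'): match length 2
  offset=3 (pos 4, char 'e'): match length 1
  offset=4 (pos 3, char 'c'): match length 0
  offset=5 (pos 2, char 'e'): match length 2
  offset=6 (pos 1, char 'c'): match length 0
  offset=7 (pos 0, char 'e'): match length 2
Longest match has length 2, found at offsets 2, 5, 7; take the smallest, offset 2.
next_char = character at position 7 + 2 = 9 -> 'e'

Best match: offset=2, length=2 (matching 'ec' starting at position 5)
LZ77 triple: (2, 2, 'e')


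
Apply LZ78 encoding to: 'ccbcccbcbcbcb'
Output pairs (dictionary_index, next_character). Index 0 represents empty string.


LZ78 encoding steps:
Dictionary: {0: ''}
Step 1: w='' (idx 0), next='c' -> output (0, 'c'), add 'c' as idx 1
Step 2: w='c' (idx 1), next='b' -> output (1, 'b'), add 'cb' as idx 2
Step 3: w='c' (idx 1), next='c' -> output (1, 'c'), add 'cc' as idx 3
Step 4: w='cb' (idx 2), next='c' -> output (2, 'c'), add 'cbc' as idx 4
Step 5: w='' (idx 0), next='b' -> output (0, 'b'), add 'b' as idx 5
Step 6: w='cbc' (idx 4), next='b' -> output (4, 'b'), add 'cbcb' as idx 6


Encoded: [(0, 'c'), (1, 'b'), (1, 'c'), (2, 'c'), (0, 'b'), (4, 'b')]


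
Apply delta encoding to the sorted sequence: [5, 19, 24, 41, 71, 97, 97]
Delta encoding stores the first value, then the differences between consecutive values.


First value: 5
Deltas:
  19 - 5 = 14
  24 - 19 = 5
  41 - 24 = 17
  71 - 41 = 30
  97 - 71 = 26
  97 - 97 = 0


Delta encoded: [5, 14, 5, 17, 30, 26, 0]


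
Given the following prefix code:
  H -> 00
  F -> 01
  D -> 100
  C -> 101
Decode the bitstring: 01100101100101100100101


Decoding step by step:
Bits 01 -> F
Bits 100 -> D
Bits 101 -> C
Bits 100 -> D
Bits 101 -> C
Bits 100 -> D
Bits 100 -> D
Bits 101 -> C


Decoded message: FDCDCDDC


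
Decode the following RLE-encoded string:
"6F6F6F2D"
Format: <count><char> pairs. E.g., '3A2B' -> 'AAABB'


Expanding each <count><char> pair:
  6F -> 'FFFFFF'
  6F -> 'FFFFFF'
  6F -> 'FFFFFF'
  2D -> 'DD'

Decoded = FFFFFFFFFFFFFFFFFFDD


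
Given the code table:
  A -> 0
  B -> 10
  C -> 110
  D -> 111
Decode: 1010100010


Decoding:
10 -> B
10 -> B
10 -> B
0 -> A
0 -> A
10 -> B


Result: BBBAAB


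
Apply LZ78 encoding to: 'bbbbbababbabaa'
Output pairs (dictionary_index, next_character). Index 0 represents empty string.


LZ78 encoding steps:
Dictionary: {0: ''}
Step 1: w='' (idx 0), next='b' -> output (0, 'b'), add 'b' as idx 1
Step 2: w='b' (idx 1), next='b' -> output (1, 'b'), add 'bb' as idx 2
Step 3: w='bb' (idx 2), next='a' -> output (2, 'a'), add 'bba' as idx 3
Step 4: w='b' (idx 1), next='a' -> output (1, 'a'), add 'ba' as idx 4
Step 5: w='bba' (idx 3), next='b' -> output (3, 'b'), add 'bbab' as idx 5
Step 6: w='' (idx 0), next='a' -> output (0, 'a'), add 'a' as idx 6
Step 7: w='a' (idx 6), end of input -> output (6, '')


Encoded: [(0, 'b'), (1, 'b'), (2, 'a'), (1, 'a'), (3, 'b'), (0, 'a'), (6, '')]


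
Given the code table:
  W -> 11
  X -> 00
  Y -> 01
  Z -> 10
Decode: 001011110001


Decoding:
00 -> X
10 -> Z
11 -> W
11 -> W
00 -> X
01 -> Y


Result: XZWWXY


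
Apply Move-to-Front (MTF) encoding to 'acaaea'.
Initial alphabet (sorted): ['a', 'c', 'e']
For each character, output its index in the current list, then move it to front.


MTF encoding:
'a': index 0 in ['a', 'c', 'e'] -> ['a', 'c', 'e']
'c': index 1 in ['a', 'c', 'e'] -> ['c', 'a', 'e']
'a': index 1 in ['c', 'a', 'e'] -> ['a', 'c', 'e']
'a': index 0 in ['a', 'c', 'e'] -> ['a', 'c', 'e']
'e': index 2 in ['a', 'c', 'e'] -> ['e', 'a', 'c']
'a': index 1 in ['e', 'a', 'c'] -> ['a', 'e', 'c']


Output: [0, 1, 1, 0, 2, 1]


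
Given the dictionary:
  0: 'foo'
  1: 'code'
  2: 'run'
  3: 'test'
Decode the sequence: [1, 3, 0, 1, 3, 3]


Look up each index in the dictionary:
  1 -> 'code'
  3 -> 'test'
  0 -> 'foo'
  1 -> 'code'
  3 -> 'test'
  3 -> 'test'

Decoded: "code test foo code test test"


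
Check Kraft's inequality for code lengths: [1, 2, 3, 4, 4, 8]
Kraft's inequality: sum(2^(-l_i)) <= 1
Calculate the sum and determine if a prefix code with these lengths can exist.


Sum = 2^(-1) + 2^(-2) + 2^(-3) + 2^(-4) + 2^(-4) + 2^(-8)
    = 0.5 + 0.25 + 0.125 + 0.0625 + 0.0625 + 0.00390625
    = 257/256 = 1.00390625
Since 1.00390625 > 1, Kraft's inequality is NOT satisfied.
A prefix code with these lengths CANNOT exist.

Kraft sum = 1.00390625. Not satisfied.


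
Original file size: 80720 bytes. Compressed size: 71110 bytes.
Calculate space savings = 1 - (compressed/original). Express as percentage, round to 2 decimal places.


ratio = compressed/original = 71110/80720 = 0.880946
savings = 1 - ratio = 1 - 0.880946 = 0.119054
as a percentage: 0.119054 * 100 = 11.91%

Space savings = 1 - 71110/80720 = 11.91%


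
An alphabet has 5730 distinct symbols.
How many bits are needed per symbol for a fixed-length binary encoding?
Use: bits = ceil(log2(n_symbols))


log2(5730) = 12.4843
Bracket: 2^12 = 4096 < 5730 <= 2^13 = 8192
So ceil(log2(5730)) = 13

bits = ceil(log2(5730)) = ceil(12.4843) = 13 bits


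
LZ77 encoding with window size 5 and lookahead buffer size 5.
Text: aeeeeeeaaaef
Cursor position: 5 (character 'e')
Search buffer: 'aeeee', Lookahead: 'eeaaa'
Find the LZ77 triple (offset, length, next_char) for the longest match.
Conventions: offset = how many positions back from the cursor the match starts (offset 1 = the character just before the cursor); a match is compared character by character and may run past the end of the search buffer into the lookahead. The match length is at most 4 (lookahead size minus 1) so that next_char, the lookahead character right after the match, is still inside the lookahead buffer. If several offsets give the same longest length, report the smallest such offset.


Try each offset into the search buffer:
  offset=1 (pos 4, char 'e'): match length 2
  offset=2 (pos 3, char 'e'): match length 2
  offset=3 (pos 2, char 'e'): match length 2
  offset=4 (pos 1, char 'e'): match length 2
  offset=5 (pos 0, char 'a'): match length 0
Longest match has length 2, found at offsets 1, 2, 3, 4; take the smallest, offset 1.
next_char = character at position 5 + 2 = 7 -> 'a'

Best match: offset=1, length=2 (matching 'ee' starting at position 4)
LZ77 triple: (1, 2, 'a')


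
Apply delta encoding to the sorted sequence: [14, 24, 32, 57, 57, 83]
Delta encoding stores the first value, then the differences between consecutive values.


First value: 14
Deltas:
  24 - 14 = 10
  32 - 24 = 8
  57 - 32 = 25
  57 - 57 = 0
  83 - 57 = 26


Delta encoded: [14, 10, 8, 25, 0, 26]


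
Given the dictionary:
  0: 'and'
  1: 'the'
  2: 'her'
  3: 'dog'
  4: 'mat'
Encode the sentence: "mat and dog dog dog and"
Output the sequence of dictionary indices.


Look up each word in the dictionary:
  'mat' -> 4
  'and' -> 0
  'dog' -> 3
  'dog' -> 3
  'dog' -> 3
  'and' -> 0

Encoded: [4, 0, 3, 3, 3, 0]


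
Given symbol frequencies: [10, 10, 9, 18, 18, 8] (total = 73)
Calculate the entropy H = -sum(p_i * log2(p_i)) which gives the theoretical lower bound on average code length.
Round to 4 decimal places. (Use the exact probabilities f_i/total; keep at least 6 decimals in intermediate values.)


Per-symbol terms -p_i * log2(p_i) with p_i = f_i/73:
  p = 10/73 = 0.136986: log2(p) = -2.867896, -p*log2(p) = 0.392863
  p = 10/73 = 0.136986: log2(p) = -2.867896, -p*log2(p) = 0.392863
  p = 9/73 = 0.123288: log2(p) = -3.019900, -p*log2(p) = 0.372316
  p = 18/73 = 0.246575: log2(p) = -2.019900, -p*log2(p) = 0.498057
  p = 18/73 = 0.246575: log2(p) = -2.019900, -p*log2(p) = 0.498057
  p = 8/73 = 0.109589: log2(p) = -3.189825, -p*log2(p) = 0.349570
H = 0.392863 + 0.392863 + 0.372316 + 0.498057 + 0.498057 + 0.349570 = 2.503726

H = 2.5037 bits/symbol


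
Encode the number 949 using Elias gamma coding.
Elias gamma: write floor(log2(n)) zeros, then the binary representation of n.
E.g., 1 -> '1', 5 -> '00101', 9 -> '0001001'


num_bits = floor(log2(949)) + 1 = 10
leading_zeros = num_bits - 1 = 9
binary(949) = 1110110101

Elias gamma(949) = '000000000' + '1110110101' = 0000000001110110101 (19 bits)


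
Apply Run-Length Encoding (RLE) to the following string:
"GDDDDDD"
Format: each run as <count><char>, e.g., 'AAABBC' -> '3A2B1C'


Scanning runs left to right:
  i=0: run of 'G' x 1 -> '1G'
  i=1: run of 'D' x 6 -> '6D'

RLE = 1G6D


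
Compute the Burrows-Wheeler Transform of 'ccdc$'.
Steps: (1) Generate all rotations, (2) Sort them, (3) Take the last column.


Rotations (sorted):
  0: $ccdc -> last char: c
  1: c$ccd -> last char: d
  2: ccdc$ -> last char: $
  3: cdc$c -> last char: c
  4: dc$cc -> last char: c


BWT = cd$cc


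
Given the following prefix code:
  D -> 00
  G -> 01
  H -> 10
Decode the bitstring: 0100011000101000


Decoding step by step:
Bits 01 -> G
Bits 00 -> D
Bits 01 -> G
Bits 10 -> H
Bits 00 -> D
Bits 10 -> H
Bits 10 -> H
Bits 00 -> D


Decoded message: GDGHDHHD


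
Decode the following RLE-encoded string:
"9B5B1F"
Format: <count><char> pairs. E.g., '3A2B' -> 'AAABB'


Expanding each <count><char> pair:
  9B -> 'BBBBBBBBB'
  5B -> 'BBBBB'
  1F -> 'F'

Decoded = BBBBBBBBBBBBBBF


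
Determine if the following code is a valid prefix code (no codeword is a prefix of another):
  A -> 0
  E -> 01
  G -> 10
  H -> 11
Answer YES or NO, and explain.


Checking each pair (does one codeword prefix another?):
  A='0' vs E='01': prefix -- VIOLATION

NO -- this is NOT a valid prefix code. A (0) is a prefix of E (01).


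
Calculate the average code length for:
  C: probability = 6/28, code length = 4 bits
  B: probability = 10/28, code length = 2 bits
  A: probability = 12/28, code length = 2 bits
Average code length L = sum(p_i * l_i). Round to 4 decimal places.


Weighted contributions p_i * l_i:
  C: (6/28) * 4 = 24/28
  B: (10/28) * 2 = 20/28
  A: (12/28) * 2 = 24/28
Sum = (24 + 20 + 24)/28 = 68/28

L = 68/28 = 2.4286 bits/symbol


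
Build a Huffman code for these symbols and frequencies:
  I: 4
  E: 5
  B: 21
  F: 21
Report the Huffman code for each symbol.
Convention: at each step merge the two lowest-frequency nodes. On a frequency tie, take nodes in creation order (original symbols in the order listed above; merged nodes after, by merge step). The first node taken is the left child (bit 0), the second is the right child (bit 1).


Huffman tree construction:
Step 1: Merge I(4) + E(5) = 9
Step 2: Merge (I+E)(9) + B(21) = 30
Step 3: Merge F(21) + ((I+E)+B)(30) = 51
Read each symbol's code off the tree from the root (left child = 0, right child = 1).

Codes:
  I: 100 (length 3)
  E: 101 (length 3)
  B: 11 (length 2)
  F: 0 (length 1)
Average code length: 90/51 = 1.7647 bits/symbol


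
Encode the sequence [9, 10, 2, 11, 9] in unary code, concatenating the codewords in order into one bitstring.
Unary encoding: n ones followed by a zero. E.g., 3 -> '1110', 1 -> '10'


Encode each number as n ones followed by a terminating 0:
  9 -> 1111111110 (10 bits)
  10 -> 11111111110 (11 bits)
  2 -> 110 (3 bits)
  11 -> 111111111110 (12 bits)
  9 -> 1111111110 (10 bits)
Total length = 10 + 11 + 3 + 12 + 10 = 46 bits.

Unary([9, 10, 2, 11, 9]) = 1111111110111111111101101111111111101111111110 (46 bits)


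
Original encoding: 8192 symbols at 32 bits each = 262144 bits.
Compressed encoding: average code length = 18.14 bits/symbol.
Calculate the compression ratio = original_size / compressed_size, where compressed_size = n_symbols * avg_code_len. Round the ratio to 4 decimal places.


original_size = n_symbols * orig_bits = 8192 * 32 = 262144 bits
compressed_size = n_symbols * avg_code_len = 8192 * 18.14 = 148602.88 bits
ratio = original_size / compressed_size = 262144 / 148602.88 = 1.7641

Compression ratio = 1.7641


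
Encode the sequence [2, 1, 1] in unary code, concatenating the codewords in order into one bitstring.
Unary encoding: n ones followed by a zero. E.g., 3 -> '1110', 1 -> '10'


Encode each number as n ones followed by a terminating 0:
  2 -> 110 (3 bits)
  1 -> 10 (2 bits)
  1 -> 10 (2 bits)
Total length = 3 + 2 + 2 = 7 bits.

Unary([2, 1, 1]) = 1101010 (7 bits)


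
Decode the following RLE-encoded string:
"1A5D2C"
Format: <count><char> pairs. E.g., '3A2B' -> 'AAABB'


Expanding each <count><char> pair:
  1A -> 'A'
  5D -> 'DDDDD'
  2C -> 'CC'

Decoded = ADDDDDCC


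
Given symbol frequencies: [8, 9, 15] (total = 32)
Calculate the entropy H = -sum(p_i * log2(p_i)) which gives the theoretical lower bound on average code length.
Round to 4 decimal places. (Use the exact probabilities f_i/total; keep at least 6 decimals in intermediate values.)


Per-symbol terms -p_i * log2(p_i) with p_i = f_i/32:
  p = 8/32 = 0.250000: log2(p) = -2.000000, -p*log2(p) = 0.500000
  p = 9/32 = 0.281250: log2(p) = -1.830075, -p*log2(p) = 0.514709
  p = 15/32 = 0.468750: log2(p) = -1.093109, -p*log2(p) = 0.512395
H = 0.500000 + 0.514709 + 0.512395 = 1.527104

H = 1.5271 bits/symbol
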